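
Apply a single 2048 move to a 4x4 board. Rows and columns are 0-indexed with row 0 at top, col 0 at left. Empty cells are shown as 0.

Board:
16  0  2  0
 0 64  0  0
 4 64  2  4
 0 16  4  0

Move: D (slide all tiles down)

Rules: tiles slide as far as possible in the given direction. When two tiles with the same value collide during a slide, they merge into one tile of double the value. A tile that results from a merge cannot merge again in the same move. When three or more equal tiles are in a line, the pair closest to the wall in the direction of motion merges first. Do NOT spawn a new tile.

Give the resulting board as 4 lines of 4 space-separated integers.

Answer:   0   0   0   0
  0   0   0   0
 16 128   4   0
  4  16   4   4

Derivation:
Slide down:
col 0: [16, 0, 4, 0] -> [0, 0, 16, 4]
col 1: [0, 64, 64, 16] -> [0, 0, 128, 16]
col 2: [2, 0, 2, 4] -> [0, 0, 4, 4]
col 3: [0, 0, 4, 0] -> [0, 0, 0, 4]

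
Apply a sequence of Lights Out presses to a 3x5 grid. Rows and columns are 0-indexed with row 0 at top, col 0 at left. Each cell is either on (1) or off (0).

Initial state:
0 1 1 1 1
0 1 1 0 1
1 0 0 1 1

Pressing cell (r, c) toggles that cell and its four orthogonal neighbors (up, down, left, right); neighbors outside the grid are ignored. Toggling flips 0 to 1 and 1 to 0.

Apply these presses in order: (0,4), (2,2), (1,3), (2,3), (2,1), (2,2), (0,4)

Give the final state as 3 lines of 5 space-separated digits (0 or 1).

After press 1 at (0,4):
0 1 1 0 0
0 1 1 0 0
1 0 0 1 1

After press 2 at (2,2):
0 1 1 0 0
0 1 0 0 0
1 1 1 0 1

After press 3 at (1,3):
0 1 1 1 0
0 1 1 1 1
1 1 1 1 1

After press 4 at (2,3):
0 1 1 1 0
0 1 1 0 1
1 1 0 0 0

After press 5 at (2,1):
0 1 1 1 0
0 0 1 0 1
0 0 1 0 0

After press 6 at (2,2):
0 1 1 1 0
0 0 0 0 1
0 1 0 1 0

After press 7 at (0,4):
0 1 1 0 1
0 0 0 0 0
0 1 0 1 0

Answer: 0 1 1 0 1
0 0 0 0 0
0 1 0 1 0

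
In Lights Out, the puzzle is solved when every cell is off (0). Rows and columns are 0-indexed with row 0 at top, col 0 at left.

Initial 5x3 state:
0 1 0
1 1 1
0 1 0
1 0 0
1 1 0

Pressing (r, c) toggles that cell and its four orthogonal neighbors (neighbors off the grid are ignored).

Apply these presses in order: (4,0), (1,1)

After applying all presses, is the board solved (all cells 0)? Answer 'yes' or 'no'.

Answer: yes

Derivation:
After press 1 at (4,0):
0 1 0
1 1 1
0 1 0
0 0 0
0 0 0

After press 2 at (1,1):
0 0 0
0 0 0
0 0 0
0 0 0
0 0 0

Lights still on: 0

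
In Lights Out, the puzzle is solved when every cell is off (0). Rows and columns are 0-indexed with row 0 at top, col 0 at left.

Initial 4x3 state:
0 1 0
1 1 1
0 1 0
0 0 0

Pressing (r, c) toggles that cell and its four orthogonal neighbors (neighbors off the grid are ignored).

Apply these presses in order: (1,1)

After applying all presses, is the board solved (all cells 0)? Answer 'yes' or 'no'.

Answer: yes

Derivation:
After press 1 at (1,1):
0 0 0
0 0 0
0 0 0
0 0 0

Lights still on: 0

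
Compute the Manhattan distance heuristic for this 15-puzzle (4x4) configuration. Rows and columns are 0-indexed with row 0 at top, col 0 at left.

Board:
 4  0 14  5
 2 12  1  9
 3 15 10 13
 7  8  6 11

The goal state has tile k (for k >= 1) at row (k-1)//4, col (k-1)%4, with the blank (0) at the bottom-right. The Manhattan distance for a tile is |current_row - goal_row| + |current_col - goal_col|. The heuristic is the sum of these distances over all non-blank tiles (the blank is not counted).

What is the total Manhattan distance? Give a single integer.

Answer: 47

Derivation:
Tile 4: at (0,0), goal (0,3), distance |0-0|+|0-3| = 3
Tile 14: at (0,2), goal (3,1), distance |0-3|+|2-1| = 4
Tile 5: at (0,3), goal (1,0), distance |0-1|+|3-0| = 4
Tile 2: at (1,0), goal (0,1), distance |1-0|+|0-1| = 2
Tile 12: at (1,1), goal (2,3), distance |1-2|+|1-3| = 3
Tile 1: at (1,2), goal (0,0), distance |1-0|+|2-0| = 3
Tile 9: at (1,3), goal (2,0), distance |1-2|+|3-0| = 4
Tile 3: at (2,0), goal (0,2), distance |2-0|+|0-2| = 4
Tile 15: at (2,1), goal (3,2), distance |2-3|+|1-2| = 2
Tile 10: at (2,2), goal (2,1), distance |2-2|+|2-1| = 1
Tile 13: at (2,3), goal (3,0), distance |2-3|+|3-0| = 4
Tile 7: at (3,0), goal (1,2), distance |3-1|+|0-2| = 4
Tile 8: at (3,1), goal (1,3), distance |3-1|+|1-3| = 4
Tile 6: at (3,2), goal (1,1), distance |3-1|+|2-1| = 3
Tile 11: at (3,3), goal (2,2), distance |3-2|+|3-2| = 2
Sum: 3 + 4 + 4 + 2 + 3 + 3 + 4 + 4 + 2 + 1 + 4 + 4 + 4 + 3 + 2 = 47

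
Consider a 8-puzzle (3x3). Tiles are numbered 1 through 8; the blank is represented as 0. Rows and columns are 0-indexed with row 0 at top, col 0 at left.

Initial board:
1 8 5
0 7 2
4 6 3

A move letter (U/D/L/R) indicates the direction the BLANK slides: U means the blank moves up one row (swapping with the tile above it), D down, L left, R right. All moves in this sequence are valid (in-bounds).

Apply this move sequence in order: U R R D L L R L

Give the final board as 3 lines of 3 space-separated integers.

Answer: 8 5 2
0 1 7
4 6 3

Derivation:
After move 1 (U):
0 8 5
1 7 2
4 6 3

After move 2 (R):
8 0 5
1 7 2
4 6 3

After move 3 (R):
8 5 0
1 7 2
4 6 3

After move 4 (D):
8 5 2
1 7 0
4 6 3

After move 5 (L):
8 5 2
1 0 7
4 6 3

After move 6 (L):
8 5 2
0 1 7
4 6 3

After move 7 (R):
8 5 2
1 0 7
4 6 3

After move 8 (L):
8 5 2
0 1 7
4 6 3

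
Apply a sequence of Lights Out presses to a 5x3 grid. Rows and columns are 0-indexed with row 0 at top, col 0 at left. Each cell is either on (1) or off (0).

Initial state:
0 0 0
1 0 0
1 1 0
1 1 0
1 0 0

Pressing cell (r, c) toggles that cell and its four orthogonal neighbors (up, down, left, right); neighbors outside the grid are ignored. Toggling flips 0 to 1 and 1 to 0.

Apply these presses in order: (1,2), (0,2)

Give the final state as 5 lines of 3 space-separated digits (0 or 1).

After press 1 at (1,2):
0 0 1
1 1 1
1 1 1
1 1 0
1 0 0

After press 2 at (0,2):
0 1 0
1 1 0
1 1 1
1 1 0
1 0 0

Answer: 0 1 0
1 1 0
1 1 1
1 1 0
1 0 0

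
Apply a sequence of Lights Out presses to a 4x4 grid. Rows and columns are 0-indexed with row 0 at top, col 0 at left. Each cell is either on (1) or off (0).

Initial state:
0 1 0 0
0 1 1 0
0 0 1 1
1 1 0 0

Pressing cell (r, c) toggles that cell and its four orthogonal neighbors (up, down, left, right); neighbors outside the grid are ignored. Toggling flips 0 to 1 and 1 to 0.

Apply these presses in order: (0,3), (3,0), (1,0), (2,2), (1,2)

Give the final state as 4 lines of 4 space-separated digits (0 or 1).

Answer: 1 1 0 1
1 1 1 0
0 1 1 0
0 0 1 0

Derivation:
After press 1 at (0,3):
0 1 1 1
0 1 1 1
0 0 1 1
1 1 0 0

After press 2 at (3,0):
0 1 1 1
0 1 1 1
1 0 1 1
0 0 0 0

After press 3 at (1,0):
1 1 1 1
1 0 1 1
0 0 1 1
0 0 0 0

After press 4 at (2,2):
1 1 1 1
1 0 0 1
0 1 0 0
0 0 1 0

After press 5 at (1,2):
1 1 0 1
1 1 1 0
0 1 1 0
0 0 1 0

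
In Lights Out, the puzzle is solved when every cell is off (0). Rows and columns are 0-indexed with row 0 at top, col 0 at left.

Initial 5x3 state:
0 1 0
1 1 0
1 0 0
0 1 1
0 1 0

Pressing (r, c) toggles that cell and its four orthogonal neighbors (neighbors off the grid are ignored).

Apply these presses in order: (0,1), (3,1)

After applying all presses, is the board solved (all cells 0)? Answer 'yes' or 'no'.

After press 1 at (0,1):
1 0 1
1 0 0
1 0 0
0 1 1
0 1 0

After press 2 at (3,1):
1 0 1
1 0 0
1 1 0
1 0 0
0 0 0

Lights still on: 6

Answer: no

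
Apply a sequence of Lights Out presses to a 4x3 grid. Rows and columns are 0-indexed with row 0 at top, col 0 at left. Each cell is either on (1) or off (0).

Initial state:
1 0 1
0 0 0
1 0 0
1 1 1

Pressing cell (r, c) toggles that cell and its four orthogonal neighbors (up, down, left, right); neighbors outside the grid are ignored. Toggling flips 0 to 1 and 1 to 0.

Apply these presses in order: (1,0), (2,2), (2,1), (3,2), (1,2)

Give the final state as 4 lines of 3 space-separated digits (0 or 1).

Answer: 0 0 0
1 1 0
1 0 0
1 1 1

Derivation:
After press 1 at (1,0):
0 0 1
1 1 0
0 0 0
1 1 1

After press 2 at (2,2):
0 0 1
1 1 1
0 1 1
1 1 0

After press 3 at (2,1):
0 0 1
1 0 1
1 0 0
1 0 0

After press 4 at (3,2):
0 0 1
1 0 1
1 0 1
1 1 1

After press 5 at (1,2):
0 0 0
1 1 0
1 0 0
1 1 1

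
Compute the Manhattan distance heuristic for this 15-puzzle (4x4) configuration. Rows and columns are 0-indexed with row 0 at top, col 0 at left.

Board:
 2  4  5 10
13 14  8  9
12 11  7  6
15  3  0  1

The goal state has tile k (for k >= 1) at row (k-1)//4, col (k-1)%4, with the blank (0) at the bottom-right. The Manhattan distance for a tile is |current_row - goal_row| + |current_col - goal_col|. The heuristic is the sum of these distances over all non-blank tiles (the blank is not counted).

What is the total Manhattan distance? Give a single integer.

Tile 2: at (0,0), goal (0,1), distance |0-0|+|0-1| = 1
Tile 4: at (0,1), goal (0,3), distance |0-0|+|1-3| = 2
Tile 5: at (0,2), goal (1,0), distance |0-1|+|2-0| = 3
Tile 10: at (0,3), goal (2,1), distance |0-2|+|3-1| = 4
Tile 13: at (1,0), goal (3,0), distance |1-3|+|0-0| = 2
Tile 14: at (1,1), goal (3,1), distance |1-3|+|1-1| = 2
Tile 8: at (1,2), goal (1,3), distance |1-1|+|2-3| = 1
Tile 9: at (1,3), goal (2,0), distance |1-2|+|3-0| = 4
Tile 12: at (2,0), goal (2,3), distance |2-2|+|0-3| = 3
Tile 11: at (2,1), goal (2,2), distance |2-2|+|1-2| = 1
Tile 7: at (2,2), goal (1,2), distance |2-1|+|2-2| = 1
Tile 6: at (2,3), goal (1,1), distance |2-1|+|3-1| = 3
Tile 15: at (3,0), goal (3,2), distance |3-3|+|0-2| = 2
Tile 3: at (3,1), goal (0,2), distance |3-0|+|1-2| = 4
Tile 1: at (3,3), goal (0,0), distance |3-0|+|3-0| = 6
Sum: 1 + 2 + 3 + 4 + 2 + 2 + 1 + 4 + 3 + 1 + 1 + 3 + 2 + 4 + 6 = 39

Answer: 39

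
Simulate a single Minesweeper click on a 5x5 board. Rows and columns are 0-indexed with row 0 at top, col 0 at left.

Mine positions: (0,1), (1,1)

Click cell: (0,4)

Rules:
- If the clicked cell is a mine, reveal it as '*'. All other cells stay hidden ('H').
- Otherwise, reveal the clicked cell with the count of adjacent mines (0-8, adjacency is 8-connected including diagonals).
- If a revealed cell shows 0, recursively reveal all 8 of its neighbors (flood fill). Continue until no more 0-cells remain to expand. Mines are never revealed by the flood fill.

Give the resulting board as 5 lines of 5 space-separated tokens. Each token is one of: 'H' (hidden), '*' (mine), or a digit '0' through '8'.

H H 2 0 0
H H 2 0 0
1 1 1 0 0
0 0 0 0 0
0 0 0 0 0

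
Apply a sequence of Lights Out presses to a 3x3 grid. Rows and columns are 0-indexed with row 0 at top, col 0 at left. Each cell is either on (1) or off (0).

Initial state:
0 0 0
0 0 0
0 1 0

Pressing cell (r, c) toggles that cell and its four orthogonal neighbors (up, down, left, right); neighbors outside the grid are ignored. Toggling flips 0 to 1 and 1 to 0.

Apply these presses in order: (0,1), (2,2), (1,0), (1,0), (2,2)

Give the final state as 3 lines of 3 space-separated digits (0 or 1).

Answer: 1 1 1
0 1 0
0 1 0

Derivation:
After press 1 at (0,1):
1 1 1
0 1 0
0 1 0

After press 2 at (2,2):
1 1 1
0 1 1
0 0 1

After press 3 at (1,0):
0 1 1
1 0 1
1 0 1

After press 4 at (1,0):
1 1 1
0 1 1
0 0 1

After press 5 at (2,2):
1 1 1
0 1 0
0 1 0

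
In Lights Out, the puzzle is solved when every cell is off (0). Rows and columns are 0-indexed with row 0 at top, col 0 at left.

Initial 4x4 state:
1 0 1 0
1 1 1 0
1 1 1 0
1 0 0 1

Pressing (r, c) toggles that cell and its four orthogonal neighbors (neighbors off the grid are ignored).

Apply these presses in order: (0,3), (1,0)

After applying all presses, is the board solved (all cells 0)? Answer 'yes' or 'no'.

After press 1 at (0,3):
1 0 0 1
1 1 1 1
1 1 1 0
1 0 0 1

After press 2 at (1,0):
0 0 0 1
0 0 1 1
0 1 1 0
1 0 0 1

Lights still on: 7

Answer: no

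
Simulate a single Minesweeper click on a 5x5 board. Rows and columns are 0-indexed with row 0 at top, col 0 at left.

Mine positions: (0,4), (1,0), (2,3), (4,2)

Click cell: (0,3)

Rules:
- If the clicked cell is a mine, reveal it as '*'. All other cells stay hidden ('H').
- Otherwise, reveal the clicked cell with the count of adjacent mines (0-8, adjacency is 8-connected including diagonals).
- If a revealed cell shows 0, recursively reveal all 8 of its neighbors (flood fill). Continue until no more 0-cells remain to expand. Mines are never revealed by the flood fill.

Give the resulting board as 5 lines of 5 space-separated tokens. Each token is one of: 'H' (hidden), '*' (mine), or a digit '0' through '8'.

H H H 1 H
H H H H H
H H H H H
H H H H H
H H H H H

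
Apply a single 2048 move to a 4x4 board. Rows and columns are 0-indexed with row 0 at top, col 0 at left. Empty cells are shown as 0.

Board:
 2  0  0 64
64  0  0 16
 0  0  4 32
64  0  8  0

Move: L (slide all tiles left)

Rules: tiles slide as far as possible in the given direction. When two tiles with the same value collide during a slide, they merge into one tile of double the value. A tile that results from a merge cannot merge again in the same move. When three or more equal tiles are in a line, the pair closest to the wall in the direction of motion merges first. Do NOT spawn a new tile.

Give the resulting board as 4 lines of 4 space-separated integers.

Slide left:
row 0: [2, 0, 0, 64] -> [2, 64, 0, 0]
row 1: [64, 0, 0, 16] -> [64, 16, 0, 0]
row 2: [0, 0, 4, 32] -> [4, 32, 0, 0]
row 3: [64, 0, 8, 0] -> [64, 8, 0, 0]

Answer:  2 64  0  0
64 16  0  0
 4 32  0  0
64  8  0  0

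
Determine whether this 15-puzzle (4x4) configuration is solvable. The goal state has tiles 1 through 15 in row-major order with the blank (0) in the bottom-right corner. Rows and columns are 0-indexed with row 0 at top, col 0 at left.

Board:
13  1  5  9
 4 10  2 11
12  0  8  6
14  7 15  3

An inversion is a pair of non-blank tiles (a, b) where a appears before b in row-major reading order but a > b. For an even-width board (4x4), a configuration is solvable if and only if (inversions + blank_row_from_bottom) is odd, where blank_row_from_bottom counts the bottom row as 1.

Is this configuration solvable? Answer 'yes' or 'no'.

Inversions: 44
Blank is in row 2 (0-indexed from top), which is row 2 counting from the bottom (bottom = 1).
44 + 2 = 46, which is even, so the puzzle is not solvable.

Answer: no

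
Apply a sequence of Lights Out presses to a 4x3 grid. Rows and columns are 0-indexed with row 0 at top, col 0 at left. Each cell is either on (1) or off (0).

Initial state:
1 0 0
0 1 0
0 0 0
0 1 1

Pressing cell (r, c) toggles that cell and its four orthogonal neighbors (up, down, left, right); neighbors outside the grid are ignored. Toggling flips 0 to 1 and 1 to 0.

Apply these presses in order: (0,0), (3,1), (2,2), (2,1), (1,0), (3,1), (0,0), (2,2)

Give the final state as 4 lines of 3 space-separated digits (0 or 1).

Answer: 0 0 0
1 1 0
0 1 1
0 0 1

Derivation:
After press 1 at (0,0):
0 1 0
1 1 0
0 0 0
0 1 1

After press 2 at (3,1):
0 1 0
1 1 0
0 1 0
1 0 0

After press 3 at (2,2):
0 1 0
1 1 1
0 0 1
1 0 1

After press 4 at (2,1):
0 1 0
1 0 1
1 1 0
1 1 1

After press 5 at (1,0):
1 1 0
0 1 1
0 1 0
1 1 1

After press 6 at (3,1):
1 1 0
0 1 1
0 0 0
0 0 0

After press 7 at (0,0):
0 0 0
1 1 1
0 0 0
0 0 0

After press 8 at (2,2):
0 0 0
1 1 0
0 1 1
0 0 1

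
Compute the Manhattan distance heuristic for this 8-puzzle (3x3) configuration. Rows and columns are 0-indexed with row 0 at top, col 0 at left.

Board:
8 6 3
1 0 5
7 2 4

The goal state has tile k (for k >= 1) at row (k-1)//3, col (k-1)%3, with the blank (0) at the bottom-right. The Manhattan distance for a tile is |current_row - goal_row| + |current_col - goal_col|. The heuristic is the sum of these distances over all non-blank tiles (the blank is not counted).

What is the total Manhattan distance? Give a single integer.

Answer: 12

Derivation:
Tile 8: at (0,0), goal (2,1), distance |0-2|+|0-1| = 3
Tile 6: at (0,1), goal (1,2), distance |0-1|+|1-2| = 2
Tile 3: at (0,2), goal (0,2), distance |0-0|+|2-2| = 0
Tile 1: at (1,0), goal (0,0), distance |1-0|+|0-0| = 1
Tile 5: at (1,2), goal (1,1), distance |1-1|+|2-1| = 1
Tile 7: at (2,0), goal (2,0), distance |2-2|+|0-0| = 0
Tile 2: at (2,1), goal (0,1), distance |2-0|+|1-1| = 2
Tile 4: at (2,2), goal (1,0), distance |2-1|+|2-0| = 3
Sum: 3 + 2 + 0 + 1 + 1 + 0 + 2 + 3 = 12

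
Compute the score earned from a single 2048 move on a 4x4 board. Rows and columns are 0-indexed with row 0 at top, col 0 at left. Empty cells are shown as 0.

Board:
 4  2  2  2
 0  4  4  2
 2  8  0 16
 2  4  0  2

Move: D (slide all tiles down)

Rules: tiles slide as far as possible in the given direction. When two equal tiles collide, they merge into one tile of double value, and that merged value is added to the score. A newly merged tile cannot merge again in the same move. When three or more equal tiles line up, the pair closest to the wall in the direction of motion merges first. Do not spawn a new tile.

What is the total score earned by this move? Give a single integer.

Answer: 8

Derivation:
Slide down:
col 0: [4, 0, 2, 2] -> [0, 0, 4, 4]  score +4 (running 4)
col 1: [2, 4, 8, 4] -> [2, 4, 8, 4]  score +0 (running 4)
col 2: [2, 4, 0, 0] -> [0, 0, 2, 4]  score +0 (running 4)
col 3: [2, 2, 16, 2] -> [0, 4, 16, 2]  score +4 (running 8)
Board after move:
 0  2  0  0
 0  4  0  4
 4  8  2 16
 4  4  4  2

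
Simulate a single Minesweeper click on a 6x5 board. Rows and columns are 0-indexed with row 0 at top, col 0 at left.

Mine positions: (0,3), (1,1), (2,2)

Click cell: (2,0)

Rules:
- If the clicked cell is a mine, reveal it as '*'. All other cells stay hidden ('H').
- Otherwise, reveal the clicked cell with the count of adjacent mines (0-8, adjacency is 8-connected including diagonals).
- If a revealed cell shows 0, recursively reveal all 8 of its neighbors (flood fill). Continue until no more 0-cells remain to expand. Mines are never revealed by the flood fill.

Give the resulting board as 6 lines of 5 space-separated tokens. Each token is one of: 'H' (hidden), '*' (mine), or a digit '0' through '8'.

H H H H H
H H H H H
1 H H H H
H H H H H
H H H H H
H H H H H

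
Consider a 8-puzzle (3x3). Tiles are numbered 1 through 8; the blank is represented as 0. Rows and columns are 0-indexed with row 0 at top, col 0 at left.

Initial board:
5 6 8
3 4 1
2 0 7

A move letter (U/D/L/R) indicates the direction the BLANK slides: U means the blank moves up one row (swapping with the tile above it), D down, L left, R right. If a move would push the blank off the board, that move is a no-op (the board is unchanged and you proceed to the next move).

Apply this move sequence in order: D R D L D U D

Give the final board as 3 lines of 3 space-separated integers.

After move 1 (D):
5 6 8
3 4 1
2 0 7

After move 2 (R):
5 6 8
3 4 1
2 7 0

After move 3 (D):
5 6 8
3 4 1
2 7 0

After move 4 (L):
5 6 8
3 4 1
2 0 7

After move 5 (D):
5 6 8
3 4 1
2 0 7

After move 6 (U):
5 6 8
3 0 1
2 4 7

After move 7 (D):
5 6 8
3 4 1
2 0 7

Answer: 5 6 8
3 4 1
2 0 7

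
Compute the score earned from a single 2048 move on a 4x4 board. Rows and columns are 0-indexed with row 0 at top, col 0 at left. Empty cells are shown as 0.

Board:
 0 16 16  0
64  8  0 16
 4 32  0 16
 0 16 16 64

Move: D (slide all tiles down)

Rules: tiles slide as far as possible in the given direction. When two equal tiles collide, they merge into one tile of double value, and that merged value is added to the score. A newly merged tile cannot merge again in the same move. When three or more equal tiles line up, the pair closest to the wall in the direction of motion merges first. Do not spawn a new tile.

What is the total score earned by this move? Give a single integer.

Answer: 64

Derivation:
Slide down:
col 0: [0, 64, 4, 0] -> [0, 0, 64, 4]  score +0 (running 0)
col 1: [16, 8, 32, 16] -> [16, 8, 32, 16]  score +0 (running 0)
col 2: [16, 0, 0, 16] -> [0, 0, 0, 32]  score +32 (running 32)
col 3: [0, 16, 16, 64] -> [0, 0, 32, 64]  score +32 (running 64)
Board after move:
 0 16  0  0
 0  8  0  0
64 32  0 32
 4 16 32 64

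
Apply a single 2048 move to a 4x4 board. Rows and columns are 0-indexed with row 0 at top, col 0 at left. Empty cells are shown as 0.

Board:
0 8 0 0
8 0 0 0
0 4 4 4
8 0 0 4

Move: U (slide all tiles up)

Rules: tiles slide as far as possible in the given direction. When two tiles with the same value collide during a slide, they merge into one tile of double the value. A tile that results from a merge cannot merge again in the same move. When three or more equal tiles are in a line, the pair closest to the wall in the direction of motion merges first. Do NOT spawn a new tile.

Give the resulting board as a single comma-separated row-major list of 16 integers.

Answer: 16, 8, 4, 8, 0, 4, 0, 0, 0, 0, 0, 0, 0, 0, 0, 0

Derivation:
Slide up:
col 0: [0, 8, 0, 8] -> [16, 0, 0, 0]
col 1: [8, 0, 4, 0] -> [8, 4, 0, 0]
col 2: [0, 0, 4, 0] -> [4, 0, 0, 0]
col 3: [0, 0, 4, 4] -> [8, 0, 0, 0]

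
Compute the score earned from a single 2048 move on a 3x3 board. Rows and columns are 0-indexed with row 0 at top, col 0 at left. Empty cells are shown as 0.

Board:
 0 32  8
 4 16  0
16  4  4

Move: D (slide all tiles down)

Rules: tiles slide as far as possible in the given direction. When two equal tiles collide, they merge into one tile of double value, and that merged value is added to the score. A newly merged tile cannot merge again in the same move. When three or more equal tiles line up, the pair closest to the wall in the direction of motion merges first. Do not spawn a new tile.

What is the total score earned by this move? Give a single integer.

Slide down:
col 0: [0, 4, 16] -> [0, 4, 16]  score +0 (running 0)
col 1: [32, 16, 4] -> [32, 16, 4]  score +0 (running 0)
col 2: [8, 0, 4] -> [0, 8, 4]  score +0 (running 0)
Board after move:
 0 32  0
 4 16  8
16  4  4

Answer: 0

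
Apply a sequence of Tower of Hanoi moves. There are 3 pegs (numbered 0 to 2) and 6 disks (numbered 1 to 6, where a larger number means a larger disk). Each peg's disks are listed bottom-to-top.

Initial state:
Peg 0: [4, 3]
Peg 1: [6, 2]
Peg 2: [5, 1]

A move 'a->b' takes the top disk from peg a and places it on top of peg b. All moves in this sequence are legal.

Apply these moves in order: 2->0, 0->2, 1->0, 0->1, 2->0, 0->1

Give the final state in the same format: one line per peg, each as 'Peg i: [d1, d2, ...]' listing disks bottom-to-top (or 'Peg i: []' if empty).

Answer: Peg 0: [4, 3]
Peg 1: [6, 2, 1]
Peg 2: [5]

Derivation:
After move 1 (2->0):
Peg 0: [4, 3, 1]
Peg 1: [6, 2]
Peg 2: [5]

After move 2 (0->2):
Peg 0: [4, 3]
Peg 1: [6, 2]
Peg 2: [5, 1]

After move 3 (1->0):
Peg 0: [4, 3, 2]
Peg 1: [6]
Peg 2: [5, 1]

After move 4 (0->1):
Peg 0: [4, 3]
Peg 1: [6, 2]
Peg 2: [5, 1]

After move 5 (2->0):
Peg 0: [4, 3, 1]
Peg 1: [6, 2]
Peg 2: [5]

After move 6 (0->1):
Peg 0: [4, 3]
Peg 1: [6, 2, 1]
Peg 2: [5]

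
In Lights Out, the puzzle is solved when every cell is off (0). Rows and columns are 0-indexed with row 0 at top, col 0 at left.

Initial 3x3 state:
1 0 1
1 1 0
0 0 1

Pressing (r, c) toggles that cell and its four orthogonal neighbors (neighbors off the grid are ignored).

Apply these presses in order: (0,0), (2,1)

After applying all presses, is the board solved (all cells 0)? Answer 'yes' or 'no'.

Answer: no

Derivation:
After press 1 at (0,0):
0 1 1
0 1 0
0 0 1

After press 2 at (2,1):
0 1 1
0 0 0
1 1 0

Lights still on: 4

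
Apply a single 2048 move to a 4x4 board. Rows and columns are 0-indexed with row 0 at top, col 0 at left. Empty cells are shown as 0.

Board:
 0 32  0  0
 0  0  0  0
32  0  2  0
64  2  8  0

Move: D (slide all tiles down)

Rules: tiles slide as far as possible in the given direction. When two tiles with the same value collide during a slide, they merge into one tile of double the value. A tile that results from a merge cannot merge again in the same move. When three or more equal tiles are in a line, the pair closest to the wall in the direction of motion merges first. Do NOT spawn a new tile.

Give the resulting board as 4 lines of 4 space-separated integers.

Slide down:
col 0: [0, 0, 32, 64] -> [0, 0, 32, 64]
col 1: [32, 0, 0, 2] -> [0, 0, 32, 2]
col 2: [0, 0, 2, 8] -> [0, 0, 2, 8]
col 3: [0, 0, 0, 0] -> [0, 0, 0, 0]

Answer:  0  0  0  0
 0  0  0  0
32 32  2  0
64  2  8  0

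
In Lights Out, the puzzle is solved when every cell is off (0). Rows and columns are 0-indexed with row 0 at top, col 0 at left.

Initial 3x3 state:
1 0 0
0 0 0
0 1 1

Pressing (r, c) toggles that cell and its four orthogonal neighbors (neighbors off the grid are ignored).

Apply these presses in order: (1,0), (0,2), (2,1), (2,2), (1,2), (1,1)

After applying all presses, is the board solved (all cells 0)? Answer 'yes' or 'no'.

After press 1 at (1,0):
0 0 0
1 1 0
1 1 1

After press 2 at (0,2):
0 1 1
1 1 1
1 1 1

After press 3 at (2,1):
0 1 1
1 0 1
0 0 0

After press 4 at (2,2):
0 1 1
1 0 0
0 1 1

After press 5 at (1,2):
0 1 0
1 1 1
0 1 0

After press 6 at (1,1):
0 0 0
0 0 0
0 0 0

Lights still on: 0

Answer: yes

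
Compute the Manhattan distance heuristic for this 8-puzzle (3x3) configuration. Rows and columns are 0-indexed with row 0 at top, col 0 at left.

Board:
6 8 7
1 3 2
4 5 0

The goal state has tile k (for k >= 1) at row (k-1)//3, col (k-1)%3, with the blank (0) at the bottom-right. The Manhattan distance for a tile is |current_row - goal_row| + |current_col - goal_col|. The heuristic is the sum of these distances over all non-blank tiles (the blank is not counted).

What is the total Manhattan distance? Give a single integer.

Tile 6: (0,0)->(1,2) = 3
Tile 8: (0,1)->(2,1) = 2
Tile 7: (0,2)->(2,0) = 4
Tile 1: (1,0)->(0,0) = 1
Tile 3: (1,1)->(0,2) = 2
Tile 2: (1,2)->(0,1) = 2
Tile 4: (2,0)->(1,0) = 1
Tile 5: (2,1)->(1,1) = 1
Sum: 3 + 2 + 4 + 1 + 2 + 2 + 1 + 1 = 16

Answer: 16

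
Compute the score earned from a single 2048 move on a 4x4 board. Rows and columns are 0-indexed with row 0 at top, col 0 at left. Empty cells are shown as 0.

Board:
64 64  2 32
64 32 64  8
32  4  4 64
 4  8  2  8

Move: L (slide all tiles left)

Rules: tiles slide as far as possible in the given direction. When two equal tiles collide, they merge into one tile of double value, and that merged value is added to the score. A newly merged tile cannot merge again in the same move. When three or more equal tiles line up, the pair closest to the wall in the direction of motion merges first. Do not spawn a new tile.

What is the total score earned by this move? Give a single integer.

Slide left:
row 0: [64, 64, 2, 32] -> [128, 2, 32, 0]  score +128 (running 128)
row 1: [64, 32, 64, 8] -> [64, 32, 64, 8]  score +0 (running 128)
row 2: [32, 4, 4, 64] -> [32, 8, 64, 0]  score +8 (running 136)
row 3: [4, 8, 2, 8] -> [4, 8, 2, 8]  score +0 (running 136)
Board after move:
128   2  32   0
 64  32  64   8
 32   8  64   0
  4   8   2   8

Answer: 136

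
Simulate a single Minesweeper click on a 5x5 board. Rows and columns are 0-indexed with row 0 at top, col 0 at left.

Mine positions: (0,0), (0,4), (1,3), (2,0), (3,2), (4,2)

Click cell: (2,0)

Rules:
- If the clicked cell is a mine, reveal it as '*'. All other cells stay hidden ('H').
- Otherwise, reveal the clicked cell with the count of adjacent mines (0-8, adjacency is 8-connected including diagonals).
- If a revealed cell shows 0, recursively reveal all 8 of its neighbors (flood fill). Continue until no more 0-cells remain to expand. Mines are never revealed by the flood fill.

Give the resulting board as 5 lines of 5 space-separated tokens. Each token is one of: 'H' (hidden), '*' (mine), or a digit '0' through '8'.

H H H H H
H H H H H
* H H H H
H H H H H
H H H H H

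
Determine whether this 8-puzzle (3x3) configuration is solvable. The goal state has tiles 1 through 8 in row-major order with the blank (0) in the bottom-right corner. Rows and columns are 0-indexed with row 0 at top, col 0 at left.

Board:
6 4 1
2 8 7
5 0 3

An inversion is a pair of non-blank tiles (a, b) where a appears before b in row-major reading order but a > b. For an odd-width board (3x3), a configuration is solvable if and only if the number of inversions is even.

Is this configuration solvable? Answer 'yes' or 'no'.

Inversions (pairs i<j in row-major order where tile[i] > tile[j] > 0): 14
14 is even, so the puzzle is solvable.

Answer: yes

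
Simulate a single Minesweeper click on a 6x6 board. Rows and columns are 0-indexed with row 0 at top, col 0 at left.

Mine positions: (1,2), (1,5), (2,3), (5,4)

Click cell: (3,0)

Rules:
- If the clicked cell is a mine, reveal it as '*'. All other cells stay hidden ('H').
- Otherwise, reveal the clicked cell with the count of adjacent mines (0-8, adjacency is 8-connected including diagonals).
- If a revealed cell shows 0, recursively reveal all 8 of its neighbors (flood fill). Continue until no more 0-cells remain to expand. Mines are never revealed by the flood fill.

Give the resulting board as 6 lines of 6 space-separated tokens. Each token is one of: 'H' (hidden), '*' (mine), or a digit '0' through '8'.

0 1 H H H H
0 1 H H H H
0 1 2 H H H
0 0 1 1 H H
0 0 0 1 H H
0 0 0 1 H H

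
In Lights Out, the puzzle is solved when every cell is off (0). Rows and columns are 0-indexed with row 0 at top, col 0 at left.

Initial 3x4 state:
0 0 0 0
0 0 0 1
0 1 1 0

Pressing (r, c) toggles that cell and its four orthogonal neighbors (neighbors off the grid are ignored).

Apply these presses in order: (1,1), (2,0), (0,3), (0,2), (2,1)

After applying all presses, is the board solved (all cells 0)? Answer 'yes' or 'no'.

Answer: yes

Derivation:
After press 1 at (1,1):
0 1 0 0
1 1 1 1
0 0 1 0

After press 2 at (2,0):
0 1 0 0
0 1 1 1
1 1 1 0

After press 3 at (0,3):
0 1 1 1
0 1 1 0
1 1 1 0

After press 4 at (0,2):
0 0 0 0
0 1 0 0
1 1 1 0

After press 5 at (2,1):
0 0 0 0
0 0 0 0
0 0 0 0

Lights still on: 0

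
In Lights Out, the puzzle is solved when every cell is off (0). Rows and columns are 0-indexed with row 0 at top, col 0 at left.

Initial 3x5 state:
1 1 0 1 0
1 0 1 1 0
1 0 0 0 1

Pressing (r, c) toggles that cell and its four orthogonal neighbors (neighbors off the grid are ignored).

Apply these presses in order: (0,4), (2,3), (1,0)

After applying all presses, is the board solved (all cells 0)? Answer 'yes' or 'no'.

After press 1 at (0,4):
1 1 0 0 1
1 0 1 1 1
1 0 0 0 1

After press 2 at (2,3):
1 1 0 0 1
1 0 1 0 1
1 0 1 1 0

After press 3 at (1,0):
0 1 0 0 1
0 1 1 0 1
0 0 1 1 0

Lights still on: 7

Answer: no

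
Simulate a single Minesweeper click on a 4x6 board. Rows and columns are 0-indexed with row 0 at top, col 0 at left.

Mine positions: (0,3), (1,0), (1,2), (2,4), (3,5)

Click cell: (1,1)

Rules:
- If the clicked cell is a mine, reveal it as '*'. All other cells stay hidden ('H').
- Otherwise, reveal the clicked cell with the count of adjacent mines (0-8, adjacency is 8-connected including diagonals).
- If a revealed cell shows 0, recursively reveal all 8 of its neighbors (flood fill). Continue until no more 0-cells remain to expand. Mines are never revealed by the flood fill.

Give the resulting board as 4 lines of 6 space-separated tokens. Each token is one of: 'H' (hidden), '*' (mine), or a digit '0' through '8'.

H H H H H H
H 2 H H H H
H H H H H H
H H H H H H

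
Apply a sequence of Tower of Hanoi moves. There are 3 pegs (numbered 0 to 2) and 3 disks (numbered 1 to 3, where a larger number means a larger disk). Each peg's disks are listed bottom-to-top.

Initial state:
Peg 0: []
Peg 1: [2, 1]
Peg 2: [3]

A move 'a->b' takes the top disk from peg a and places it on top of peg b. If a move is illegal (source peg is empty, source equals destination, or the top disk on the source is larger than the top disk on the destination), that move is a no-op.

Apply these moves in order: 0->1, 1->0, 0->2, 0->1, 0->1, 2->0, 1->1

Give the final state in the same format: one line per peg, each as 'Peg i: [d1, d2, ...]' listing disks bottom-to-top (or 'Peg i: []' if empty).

Answer: Peg 0: [1]
Peg 1: [2]
Peg 2: [3]

Derivation:
After move 1 (0->1):
Peg 0: []
Peg 1: [2, 1]
Peg 2: [3]

After move 2 (1->0):
Peg 0: [1]
Peg 1: [2]
Peg 2: [3]

After move 3 (0->2):
Peg 0: []
Peg 1: [2]
Peg 2: [3, 1]

After move 4 (0->1):
Peg 0: []
Peg 1: [2]
Peg 2: [3, 1]

After move 5 (0->1):
Peg 0: []
Peg 1: [2]
Peg 2: [3, 1]

After move 6 (2->0):
Peg 0: [1]
Peg 1: [2]
Peg 2: [3]

After move 7 (1->1):
Peg 0: [1]
Peg 1: [2]
Peg 2: [3]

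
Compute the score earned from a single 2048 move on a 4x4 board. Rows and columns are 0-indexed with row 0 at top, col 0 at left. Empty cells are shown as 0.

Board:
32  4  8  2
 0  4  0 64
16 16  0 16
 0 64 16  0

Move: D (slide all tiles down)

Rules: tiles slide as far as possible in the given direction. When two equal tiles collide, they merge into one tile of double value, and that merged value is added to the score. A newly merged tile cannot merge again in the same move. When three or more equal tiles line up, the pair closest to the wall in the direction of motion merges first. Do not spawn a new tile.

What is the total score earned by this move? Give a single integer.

Answer: 8

Derivation:
Slide down:
col 0: [32, 0, 16, 0] -> [0, 0, 32, 16]  score +0 (running 0)
col 1: [4, 4, 16, 64] -> [0, 8, 16, 64]  score +8 (running 8)
col 2: [8, 0, 0, 16] -> [0, 0, 8, 16]  score +0 (running 8)
col 3: [2, 64, 16, 0] -> [0, 2, 64, 16]  score +0 (running 8)
Board after move:
 0  0  0  0
 0  8  0  2
32 16  8 64
16 64 16 16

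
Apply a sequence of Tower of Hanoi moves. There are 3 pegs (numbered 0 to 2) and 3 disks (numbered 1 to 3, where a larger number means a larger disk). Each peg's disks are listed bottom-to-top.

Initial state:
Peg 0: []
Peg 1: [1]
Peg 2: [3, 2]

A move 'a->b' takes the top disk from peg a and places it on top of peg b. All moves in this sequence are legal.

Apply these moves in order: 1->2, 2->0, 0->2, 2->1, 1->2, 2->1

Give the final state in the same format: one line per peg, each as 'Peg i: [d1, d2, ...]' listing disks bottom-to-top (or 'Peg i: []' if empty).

Answer: Peg 0: []
Peg 1: [1]
Peg 2: [3, 2]

Derivation:
After move 1 (1->2):
Peg 0: []
Peg 1: []
Peg 2: [3, 2, 1]

After move 2 (2->0):
Peg 0: [1]
Peg 1: []
Peg 2: [3, 2]

After move 3 (0->2):
Peg 0: []
Peg 1: []
Peg 2: [3, 2, 1]

After move 4 (2->1):
Peg 0: []
Peg 1: [1]
Peg 2: [3, 2]

After move 5 (1->2):
Peg 0: []
Peg 1: []
Peg 2: [3, 2, 1]

After move 6 (2->1):
Peg 0: []
Peg 1: [1]
Peg 2: [3, 2]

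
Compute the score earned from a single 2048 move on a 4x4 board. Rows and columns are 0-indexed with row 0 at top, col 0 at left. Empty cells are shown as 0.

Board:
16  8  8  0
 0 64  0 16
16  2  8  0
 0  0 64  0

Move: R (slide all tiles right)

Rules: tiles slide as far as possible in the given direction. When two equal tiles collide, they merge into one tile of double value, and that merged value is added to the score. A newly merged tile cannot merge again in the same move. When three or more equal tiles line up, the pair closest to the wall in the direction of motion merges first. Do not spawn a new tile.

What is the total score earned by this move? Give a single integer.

Answer: 16

Derivation:
Slide right:
row 0: [16, 8, 8, 0] -> [0, 0, 16, 16]  score +16 (running 16)
row 1: [0, 64, 0, 16] -> [0, 0, 64, 16]  score +0 (running 16)
row 2: [16, 2, 8, 0] -> [0, 16, 2, 8]  score +0 (running 16)
row 3: [0, 0, 64, 0] -> [0, 0, 0, 64]  score +0 (running 16)
Board after move:
 0  0 16 16
 0  0 64 16
 0 16  2  8
 0  0  0 64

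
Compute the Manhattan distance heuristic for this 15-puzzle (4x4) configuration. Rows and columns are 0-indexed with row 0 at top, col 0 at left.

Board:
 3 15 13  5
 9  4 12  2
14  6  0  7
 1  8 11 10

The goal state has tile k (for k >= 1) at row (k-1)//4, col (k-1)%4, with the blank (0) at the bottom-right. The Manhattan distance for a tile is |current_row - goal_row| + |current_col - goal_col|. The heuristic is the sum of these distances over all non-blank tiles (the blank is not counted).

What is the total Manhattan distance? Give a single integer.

Tile 3: (0,0)->(0,2) = 2
Tile 15: (0,1)->(3,2) = 4
Tile 13: (0,2)->(3,0) = 5
Tile 5: (0,3)->(1,0) = 4
Tile 9: (1,0)->(2,0) = 1
Tile 4: (1,1)->(0,3) = 3
Tile 12: (1,2)->(2,3) = 2
Tile 2: (1,3)->(0,1) = 3
Tile 14: (2,0)->(3,1) = 2
Tile 6: (2,1)->(1,1) = 1
Tile 7: (2,3)->(1,2) = 2
Tile 1: (3,0)->(0,0) = 3
Tile 8: (3,1)->(1,3) = 4
Tile 11: (3,2)->(2,2) = 1
Tile 10: (3,3)->(2,1) = 3
Sum: 2 + 4 + 5 + 4 + 1 + 3 + 2 + 3 + 2 + 1 + 2 + 3 + 4 + 1 + 3 = 40

Answer: 40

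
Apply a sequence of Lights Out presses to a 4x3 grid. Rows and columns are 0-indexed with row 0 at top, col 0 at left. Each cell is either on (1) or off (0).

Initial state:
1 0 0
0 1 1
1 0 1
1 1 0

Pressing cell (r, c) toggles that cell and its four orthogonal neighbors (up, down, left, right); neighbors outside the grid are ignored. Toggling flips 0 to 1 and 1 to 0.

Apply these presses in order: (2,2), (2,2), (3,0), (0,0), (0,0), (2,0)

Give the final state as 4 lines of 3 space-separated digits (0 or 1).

Answer: 1 0 0
1 1 1
1 1 1
1 0 0

Derivation:
After press 1 at (2,2):
1 0 0
0 1 0
1 1 0
1 1 1

After press 2 at (2,2):
1 0 0
0 1 1
1 0 1
1 1 0

After press 3 at (3,0):
1 0 0
0 1 1
0 0 1
0 0 0

After press 4 at (0,0):
0 1 0
1 1 1
0 0 1
0 0 0

After press 5 at (0,0):
1 0 0
0 1 1
0 0 1
0 0 0

After press 6 at (2,0):
1 0 0
1 1 1
1 1 1
1 0 0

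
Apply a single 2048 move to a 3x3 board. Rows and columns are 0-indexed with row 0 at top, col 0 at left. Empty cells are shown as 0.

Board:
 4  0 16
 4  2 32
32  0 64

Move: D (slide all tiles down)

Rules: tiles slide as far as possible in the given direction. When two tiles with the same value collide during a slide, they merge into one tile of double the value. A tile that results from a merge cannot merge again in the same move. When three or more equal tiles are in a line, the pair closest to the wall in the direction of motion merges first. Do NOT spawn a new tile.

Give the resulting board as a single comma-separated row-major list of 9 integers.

Slide down:
col 0: [4, 4, 32] -> [0, 8, 32]
col 1: [0, 2, 0] -> [0, 0, 2]
col 2: [16, 32, 64] -> [16, 32, 64]

Answer: 0, 0, 16, 8, 0, 32, 32, 2, 64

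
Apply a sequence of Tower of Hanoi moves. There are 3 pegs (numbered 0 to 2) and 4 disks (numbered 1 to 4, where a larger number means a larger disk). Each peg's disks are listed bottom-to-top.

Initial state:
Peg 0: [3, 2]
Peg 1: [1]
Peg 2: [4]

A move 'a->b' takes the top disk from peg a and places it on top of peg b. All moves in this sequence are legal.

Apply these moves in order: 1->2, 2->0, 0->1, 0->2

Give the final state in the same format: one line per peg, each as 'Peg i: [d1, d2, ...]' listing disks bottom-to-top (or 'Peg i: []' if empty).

After move 1 (1->2):
Peg 0: [3, 2]
Peg 1: []
Peg 2: [4, 1]

After move 2 (2->0):
Peg 0: [3, 2, 1]
Peg 1: []
Peg 2: [4]

After move 3 (0->1):
Peg 0: [3, 2]
Peg 1: [1]
Peg 2: [4]

After move 4 (0->2):
Peg 0: [3]
Peg 1: [1]
Peg 2: [4, 2]

Answer: Peg 0: [3]
Peg 1: [1]
Peg 2: [4, 2]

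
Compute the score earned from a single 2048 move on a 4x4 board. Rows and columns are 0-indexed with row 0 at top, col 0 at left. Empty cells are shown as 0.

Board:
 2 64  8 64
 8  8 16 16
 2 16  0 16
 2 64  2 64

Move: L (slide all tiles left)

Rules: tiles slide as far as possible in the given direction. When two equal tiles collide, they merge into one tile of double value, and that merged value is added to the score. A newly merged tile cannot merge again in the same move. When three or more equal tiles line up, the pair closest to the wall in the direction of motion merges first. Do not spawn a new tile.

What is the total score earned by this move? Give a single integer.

Slide left:
row 0: [2, 64, 8, 64] -> [2, 64, 8, 64]  score +0 (running 0)
row 1: [8, 8, 16, 16] -> [16, 32, 0, 0]  score +48 (running 48)
row 2: [2, 16, 0, 16] -> [2, 32, 0, 0]  score +32 (running 80)
row 3: [2, 64, 2, 64] -> [2, 64, 2, 64]  score +0 (running 80)
Board after move:
 2 64  8 64
16 32  0  0
 2 32  0  0
 2 64  2 64

Answer: 80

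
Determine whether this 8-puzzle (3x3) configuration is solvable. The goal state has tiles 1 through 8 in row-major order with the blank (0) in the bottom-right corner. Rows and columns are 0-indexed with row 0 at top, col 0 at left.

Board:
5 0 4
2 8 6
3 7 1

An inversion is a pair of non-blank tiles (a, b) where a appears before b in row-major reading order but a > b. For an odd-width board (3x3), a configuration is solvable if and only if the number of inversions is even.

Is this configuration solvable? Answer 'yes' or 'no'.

Answer: yes

Derivation:
Inversions (pairs i<j in row-major order where tile[i] > tile[j] > 0): 16
16 is even, so the puzzle is solvable.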